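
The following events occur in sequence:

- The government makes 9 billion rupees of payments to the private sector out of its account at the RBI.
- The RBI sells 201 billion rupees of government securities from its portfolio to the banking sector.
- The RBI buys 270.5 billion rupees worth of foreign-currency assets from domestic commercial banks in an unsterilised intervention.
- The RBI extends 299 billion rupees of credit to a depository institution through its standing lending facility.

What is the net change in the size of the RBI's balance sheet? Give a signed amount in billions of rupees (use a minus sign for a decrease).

+368.5 billion

Government spending 9 billion rupees: only the composition of liabilities changes → 0.
OMO sale (to banks) 201 billion rupees: an RBI asset is shed → −201B.
FX purchase 270.5 billion rupees: an RBI asset is acquired → +270.5B.
Discount-window loan 299 billion rupees: an RBI asset is acquired → +299B.
Net: 0 − 201 + 270.5 + 299 = +368.5 billion.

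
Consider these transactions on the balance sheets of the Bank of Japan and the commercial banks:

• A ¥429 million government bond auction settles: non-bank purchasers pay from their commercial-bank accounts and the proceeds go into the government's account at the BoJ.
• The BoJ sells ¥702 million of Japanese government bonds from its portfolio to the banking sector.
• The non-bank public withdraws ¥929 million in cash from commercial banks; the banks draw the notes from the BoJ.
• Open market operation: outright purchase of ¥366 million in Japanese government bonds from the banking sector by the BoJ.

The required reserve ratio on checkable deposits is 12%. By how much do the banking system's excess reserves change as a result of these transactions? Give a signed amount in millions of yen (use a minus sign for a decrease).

-¥1531.04 million

Government account inflow ¥429 million: reserves −¥429M, deposits −¥429M.
OMO sale (to banks) ¥702 million: reserves −¥702M, deposits 0.
Currency withdrawal ¥929 million: reserves −¥929M, deposits −¥929M.
OMO purchase (from banks) ¥366 million: reserves +¥366M, deposits 0.
Totals: Δreserves = −¥1694M, Δdeposits = −¥1358M.
Δrequired reserves = 12% × −¥1358M = −¥162.96M.
Δexcess reserves = Δreserves − Δrequired = −¥1694M − (−¥162.96M) = -¥1531.04 million.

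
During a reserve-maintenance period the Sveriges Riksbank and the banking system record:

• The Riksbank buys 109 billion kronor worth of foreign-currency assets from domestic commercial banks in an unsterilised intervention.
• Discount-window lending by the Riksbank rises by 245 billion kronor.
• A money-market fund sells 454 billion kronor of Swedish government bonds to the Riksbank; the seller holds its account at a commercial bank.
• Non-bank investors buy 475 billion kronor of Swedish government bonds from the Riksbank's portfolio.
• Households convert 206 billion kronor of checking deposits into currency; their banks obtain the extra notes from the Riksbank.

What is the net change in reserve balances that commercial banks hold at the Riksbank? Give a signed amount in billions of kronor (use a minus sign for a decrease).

Riksbank balance sheet:
  Assets:      Securities −21B, Loans to banks +245B, Foreign assets +109B
  Liabilities: Bank reserves +127B, Currency in circulation +206B
Commercial banking system:
  Assets:      Reserves at CB +127B, Foreign assets −109B
  Liabilities: Checkable deposits −227B, Borrowings from CB +245B
So the change in reserve balances that commercial banks hold at the Riksbank is +127 billion.

+127 billion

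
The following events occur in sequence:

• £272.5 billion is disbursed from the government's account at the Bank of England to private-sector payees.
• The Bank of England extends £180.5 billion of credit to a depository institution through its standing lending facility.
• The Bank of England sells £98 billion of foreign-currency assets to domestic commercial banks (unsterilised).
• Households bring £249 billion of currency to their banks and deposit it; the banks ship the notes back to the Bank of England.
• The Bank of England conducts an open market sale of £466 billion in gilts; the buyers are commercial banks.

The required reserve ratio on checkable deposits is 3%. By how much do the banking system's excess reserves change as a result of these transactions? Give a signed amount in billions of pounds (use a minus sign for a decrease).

Government spending £272.5 billion: reserves +£272.5B, deposits +£272.5B.
Discount-window loan £180.5 billion: reserves +£180.5B, deposits 0.
FX sale £98 billion: reserves −£98B, deposits 0.
Currency deposit £249 billion: reserves +£249B, deposits +£249B.
OMO sale (to banks) £466 billion: reserves −£466B, deposits 0.
Totals: Δreserves = +£138B, Δdeposits = +£521.5B.
Δrequired reserves = 3% × +£521.5B = +£15.645B.
Δexcess reserves = Δreserves − Δrequired = +£138B − (+£15.645B) = +£122.355 billion.

+£122.355 billion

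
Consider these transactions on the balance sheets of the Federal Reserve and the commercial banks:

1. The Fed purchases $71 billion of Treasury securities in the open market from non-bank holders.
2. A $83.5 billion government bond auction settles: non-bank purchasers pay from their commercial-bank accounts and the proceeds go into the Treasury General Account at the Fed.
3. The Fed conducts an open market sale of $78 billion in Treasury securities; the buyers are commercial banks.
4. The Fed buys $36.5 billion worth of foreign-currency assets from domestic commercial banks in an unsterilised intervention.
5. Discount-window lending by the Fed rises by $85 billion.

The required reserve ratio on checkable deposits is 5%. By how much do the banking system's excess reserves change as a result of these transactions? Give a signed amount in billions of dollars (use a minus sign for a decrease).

Asset purchase (from non-banks) $71 billion: reserves +$71B, deposits +$71B.
Government account inflow $83.5 billion: reserves −$83.5B, deposits −$83.5B.
OMO sale (to banks) $78 billion: reserves −$78B, deposits 0.
FX purchase $36.5 billion: reserves +$36.5B, deposits 0.
Discount-window loan $85 billion: reserves +$85B, deposits 0.
Totals: Δreserves = +$31B, Δdeposits = −$12.5B.
Δrequired reserves = 5% × −$12.5B = −$0.625B.
Δexcess reserves = Δreserves − Δrequired = +$31B − (−$0.625B) = +$31.625 billion.

+$31.625 billion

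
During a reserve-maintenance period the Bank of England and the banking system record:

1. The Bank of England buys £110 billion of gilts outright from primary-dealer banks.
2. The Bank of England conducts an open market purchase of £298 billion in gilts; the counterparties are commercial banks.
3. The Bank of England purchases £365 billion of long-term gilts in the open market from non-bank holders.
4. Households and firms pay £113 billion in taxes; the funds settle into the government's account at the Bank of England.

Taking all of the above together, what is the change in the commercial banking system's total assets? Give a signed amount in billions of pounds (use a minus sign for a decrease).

OMO purchase (from banks) £110 billion: just an asset swap on bank balance sheets → 0.
OMO purchase (from banks) £298 billion: just an asset swap on bank balance sheets → 0.
Asset purchase (from non-banks) £365 billion: bank balance sheets expand → +£365B.
Government account inflow £113 billion: bank balance sheets shrink → −£113B.
Net: 0 + 0 + 365 − 113 = +£252 billion.

+£252 billion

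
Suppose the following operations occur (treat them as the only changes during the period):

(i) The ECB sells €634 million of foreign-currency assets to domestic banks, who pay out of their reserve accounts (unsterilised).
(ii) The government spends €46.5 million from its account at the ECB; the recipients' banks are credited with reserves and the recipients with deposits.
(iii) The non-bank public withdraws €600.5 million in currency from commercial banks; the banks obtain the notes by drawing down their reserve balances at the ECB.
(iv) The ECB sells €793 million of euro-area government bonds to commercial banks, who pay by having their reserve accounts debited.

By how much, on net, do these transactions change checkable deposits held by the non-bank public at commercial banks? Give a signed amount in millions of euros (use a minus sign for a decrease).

-€554 million

ECB balance sheet:
  Assets:      Securities −€793M, Foreign assets −€634M
  Liabilities: Bank reserves −€1981M, Currency in circulation +€600.5M, Government deposits −€46.5M
Commercial banking system:
  Assets:      Reserves at CB −€1981M, Securities +€793M, Foreign assets +€634M
  Liabilities: Checkable deposits −€554M
So the change in checkable deposits held by the non-bank public at commercial banks is -€554 million.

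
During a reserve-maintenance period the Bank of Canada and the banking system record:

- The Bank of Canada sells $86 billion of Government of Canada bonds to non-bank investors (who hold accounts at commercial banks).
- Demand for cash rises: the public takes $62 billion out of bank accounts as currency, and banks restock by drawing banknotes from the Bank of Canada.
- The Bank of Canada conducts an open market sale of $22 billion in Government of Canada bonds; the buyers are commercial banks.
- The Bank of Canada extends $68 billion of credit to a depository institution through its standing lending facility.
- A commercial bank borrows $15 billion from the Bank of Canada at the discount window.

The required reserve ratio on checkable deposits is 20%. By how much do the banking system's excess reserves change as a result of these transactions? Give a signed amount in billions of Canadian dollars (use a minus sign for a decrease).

Asset sale (to non-banks) $86 billion: reserves −$86B, deposits −$86B.
Currency withdrawal $62 billion: reserves −$62B, deposits −$62B.
OMO sale (to banks) $22 billion: reserves −$22B, deposits 0.
Discount-window loan $68 billion: reserves +$68B, deposits 0.
Discount-window loan $15 billion: reserves +$15B, deposits 0.
Totals: Δreserves = −$87B, Δdeposits = −$148B.
Δrequired reserves = 20% × −$148B = −$29.6B.
Δexcess reserves = Δreserves − Δrequired = −$87B − (−$29.6B) = -$57.4 billion.

-$57.4 billion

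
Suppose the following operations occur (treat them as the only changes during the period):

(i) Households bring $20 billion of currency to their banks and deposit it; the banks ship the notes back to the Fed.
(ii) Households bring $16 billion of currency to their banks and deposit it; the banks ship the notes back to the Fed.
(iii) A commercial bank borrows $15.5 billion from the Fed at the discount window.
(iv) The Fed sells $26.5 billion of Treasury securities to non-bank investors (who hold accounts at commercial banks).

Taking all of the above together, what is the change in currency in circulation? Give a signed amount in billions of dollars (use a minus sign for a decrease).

Currency deposit $20 billion: notes return to the central bank → −$20B.
Currency deposit $16 billion: notes return to the central bank → −$16B.
Discount-window loan $15.5 billion: no currency enters or leaves circulation → 0.
Asset sale (to non-banks) $26.5 billion: no currency enters or leaves circulation → 0.
Net: −20 − 16 + 0 + 0 = -$36 billion.

-$36 billion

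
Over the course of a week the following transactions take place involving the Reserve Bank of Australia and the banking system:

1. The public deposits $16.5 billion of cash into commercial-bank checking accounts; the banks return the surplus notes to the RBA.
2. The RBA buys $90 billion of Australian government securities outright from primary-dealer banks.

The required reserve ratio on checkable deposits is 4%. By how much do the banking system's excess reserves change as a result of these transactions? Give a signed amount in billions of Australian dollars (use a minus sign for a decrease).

Currency deposit $16.5 billion: reserves +$16.5B, deposits +$16.5B.
OMO purchase (from banks) $90 billion: reserves +$90B, deposits 0.
Totals: Δreserves = +$106.5B, Δdeposits = +$16.5B.
Δrequired reserves = 4% × +$16.5B = +$0.66B.
Δexcess reserves = Δreserves − Δrequired = +$106.5B − (+$0.66B) = +$105.84 billion.

+$105.84 billion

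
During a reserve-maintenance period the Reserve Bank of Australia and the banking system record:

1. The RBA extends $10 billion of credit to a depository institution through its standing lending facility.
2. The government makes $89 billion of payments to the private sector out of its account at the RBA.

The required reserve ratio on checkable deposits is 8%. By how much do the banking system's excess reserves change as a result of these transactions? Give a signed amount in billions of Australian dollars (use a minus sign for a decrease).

+$91.88 billion

Discount-window loan $10 billion: reserves +$10B, deposits 0.
Government spending $89 billion: reserves +$89B, deposits +$89B.
Totals: Δreserves = +$99B, Δdeposits = +$89B.
Δrequired reserves = 8% × +$89B = +$7.12B.
Δexcess reserves = Δreserves − Δrequired = +$99B − (+$7.12B) = +$91.88 billion.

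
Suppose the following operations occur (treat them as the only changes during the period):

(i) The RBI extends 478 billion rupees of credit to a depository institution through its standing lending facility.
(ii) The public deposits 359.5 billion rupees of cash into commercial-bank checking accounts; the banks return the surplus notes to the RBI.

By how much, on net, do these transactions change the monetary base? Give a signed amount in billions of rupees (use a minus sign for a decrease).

+478 billion

RBI balance sheet:
  Assets:      Loans to banks +478B
  Liabilities: Bank reserves +837.5B, Currency in circulation −359.5B
Commercial banking system:
  Assets:      Reserves at CB +837.5B
  Liabilities: Checkable deposits +359.5B, Borrowings from CB +478B
Monetary base = currency + reserves: −359.5B + (+837.5B) = +478 billion.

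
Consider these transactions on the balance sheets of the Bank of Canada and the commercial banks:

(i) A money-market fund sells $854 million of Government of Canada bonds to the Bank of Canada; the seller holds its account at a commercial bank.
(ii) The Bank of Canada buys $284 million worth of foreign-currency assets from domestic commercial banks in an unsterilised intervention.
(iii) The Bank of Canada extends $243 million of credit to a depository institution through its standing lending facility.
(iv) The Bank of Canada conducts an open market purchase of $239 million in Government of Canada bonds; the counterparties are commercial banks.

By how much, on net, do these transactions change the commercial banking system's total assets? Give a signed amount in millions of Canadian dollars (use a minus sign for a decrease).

Bank of Canada balance sheet:
  Assets:      Securities +$1093M, Loans to banks +$243M, Foreign assets +$284M
  Liabilities: Bank reserves +$1620M
Commercial banking system:
  Assets:      Reserves at CB +$1620M, Securities −$239M, Foreign assets −$284M
  Liabilities: Checkable deposits +$854M, Borrowings from CB +$243M
Change in total bank assets = +$1097 million.

+$1097 million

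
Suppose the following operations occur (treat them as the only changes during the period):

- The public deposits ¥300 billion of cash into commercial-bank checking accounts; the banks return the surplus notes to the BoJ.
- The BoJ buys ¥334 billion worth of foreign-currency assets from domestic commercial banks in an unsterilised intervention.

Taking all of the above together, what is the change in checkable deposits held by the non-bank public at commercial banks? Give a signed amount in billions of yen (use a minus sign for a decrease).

+¥300 billion

Currency deposit ¥300 billion: non-bank counterparties' bank balances rise → +¥300B.
FX purchase ¥334 billion: the counterparty is a bank, so public deposits are unchanged → 0.
Net: 300 + 0 = +¥300 billion.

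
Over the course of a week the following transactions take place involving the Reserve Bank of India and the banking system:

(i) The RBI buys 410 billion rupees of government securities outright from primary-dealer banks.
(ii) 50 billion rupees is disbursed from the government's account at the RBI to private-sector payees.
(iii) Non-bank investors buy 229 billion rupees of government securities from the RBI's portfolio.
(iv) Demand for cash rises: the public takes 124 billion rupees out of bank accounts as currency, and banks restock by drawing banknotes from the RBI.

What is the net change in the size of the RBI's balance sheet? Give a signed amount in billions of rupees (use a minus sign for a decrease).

OMO purchase (from banks) 410 billion rupees: an RBI asset is acquired → +410B.
Government spending 50 billion rupees: only the composition of liabilities changes → 0.
Asset sale (to non-banks) 229 billion rupees: an RBI asset is shed → −229B.
Currency withdrawal 124 billion rupees: only the composition of liabilities changes → 0.
Net: 410 + 0 − 229 + 0 = +181 billion.

+181 billion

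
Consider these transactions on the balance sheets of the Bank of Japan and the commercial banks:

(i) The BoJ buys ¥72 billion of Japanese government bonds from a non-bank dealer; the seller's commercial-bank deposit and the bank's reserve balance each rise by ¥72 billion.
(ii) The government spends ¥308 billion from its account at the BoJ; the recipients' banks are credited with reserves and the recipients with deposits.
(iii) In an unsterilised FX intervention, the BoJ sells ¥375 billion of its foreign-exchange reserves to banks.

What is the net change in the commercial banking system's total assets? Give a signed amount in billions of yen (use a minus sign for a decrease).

+¥380 billion

Asset purchase (from non-banks) ¥72 billion: bank balance sheets expand → +¥72B.
Government spending ¥308 billion: bank balance sheets expand → +¥308B.
FX sale ¥375 billion: just an asset swap on bank balance sheets → 0.
Net: 72 + 308 + 0 = +¥380 billion.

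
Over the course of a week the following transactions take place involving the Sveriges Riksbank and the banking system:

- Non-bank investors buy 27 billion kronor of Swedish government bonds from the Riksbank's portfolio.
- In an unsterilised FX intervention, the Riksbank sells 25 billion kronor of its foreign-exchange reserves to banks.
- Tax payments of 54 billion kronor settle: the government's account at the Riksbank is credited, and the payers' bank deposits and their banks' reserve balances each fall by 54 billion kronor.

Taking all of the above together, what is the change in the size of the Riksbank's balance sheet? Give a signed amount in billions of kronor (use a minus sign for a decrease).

-52 billion

Asset sale (to non-banks) 27 billion kronor: a Riksbank asset is shed → −27B.
FX sale 25 billion kronor: a Riksbank asset is shed → −25B.
Government account inflow 54 billion kronor: only the composition of liabilities changes → 0.
Net: −27 − 25 + 0 = -52 billion.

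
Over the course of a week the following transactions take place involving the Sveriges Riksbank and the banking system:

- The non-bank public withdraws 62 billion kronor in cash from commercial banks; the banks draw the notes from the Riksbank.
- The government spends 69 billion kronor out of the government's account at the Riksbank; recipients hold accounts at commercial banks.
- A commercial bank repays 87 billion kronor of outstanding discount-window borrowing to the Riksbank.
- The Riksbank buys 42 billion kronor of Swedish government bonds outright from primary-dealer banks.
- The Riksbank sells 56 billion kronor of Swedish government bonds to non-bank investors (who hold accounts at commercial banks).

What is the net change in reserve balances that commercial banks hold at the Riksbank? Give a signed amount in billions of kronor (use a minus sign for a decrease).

Currency withdrawal 62 billion kronor: banks swap reserves for currency → −62B.
Government spending 69 billion kronor: government payments flow into bank reserve accounts → +69B.
Discount-window repayment 87 billion kronor: repayment is debited from reserves → −87B.
OMO purchase (from banks) 42 billion kronor: the Riksbank pays by crediting reserve accounts → +42B.
Asset sale (to non-banks) 56 billion kronor: the non-bank buyers' banks settle from reserves → −56B.
Net: −62 + 69 − 87 + 42 − 56 = -94 billion.

-94 billion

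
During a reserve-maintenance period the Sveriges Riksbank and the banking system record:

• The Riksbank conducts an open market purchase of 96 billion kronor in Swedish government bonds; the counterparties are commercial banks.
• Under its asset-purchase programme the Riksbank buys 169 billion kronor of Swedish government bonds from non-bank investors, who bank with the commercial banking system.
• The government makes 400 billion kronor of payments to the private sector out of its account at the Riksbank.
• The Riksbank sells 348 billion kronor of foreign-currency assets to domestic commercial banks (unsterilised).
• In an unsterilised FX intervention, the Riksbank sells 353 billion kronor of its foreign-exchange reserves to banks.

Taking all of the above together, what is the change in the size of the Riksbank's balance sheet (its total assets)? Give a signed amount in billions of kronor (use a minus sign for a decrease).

-436 billion

OMO purchase (from banks) 96 billion kronor: a Riksbank asset is acquired → +96B.
Asset purchase (from non-banks) 169 billion kronor: a Riksbank asset is acquired → +169B.
Government spending 400 billion kronor: only the composition of liabilities changes → 0.
FX sale 348 billion kronor: a Riksbank asset is shed → −348B.
FX sale 353 billion kronor: a Riksbank asset is shed → −353B.
Net: 96 + 169 + 0 − 348 − 353 = -436 billion.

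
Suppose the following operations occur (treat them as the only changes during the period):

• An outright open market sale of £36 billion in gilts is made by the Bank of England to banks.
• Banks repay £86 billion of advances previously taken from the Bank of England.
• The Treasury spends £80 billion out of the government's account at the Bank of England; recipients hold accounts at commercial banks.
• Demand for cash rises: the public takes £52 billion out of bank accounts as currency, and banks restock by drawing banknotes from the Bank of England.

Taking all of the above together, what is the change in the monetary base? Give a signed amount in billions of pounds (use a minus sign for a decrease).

-£42 billion

Bank of England balance sheet:
  Assets:      Securities −£36B, Loans to banks −£86B
  Liabilities: Bank reserves −£94B, Currency in circulation +£52B, Government deposits −£80B
Monetary base = currency + reserves: +£52B + (−£94B) = -£42 billion.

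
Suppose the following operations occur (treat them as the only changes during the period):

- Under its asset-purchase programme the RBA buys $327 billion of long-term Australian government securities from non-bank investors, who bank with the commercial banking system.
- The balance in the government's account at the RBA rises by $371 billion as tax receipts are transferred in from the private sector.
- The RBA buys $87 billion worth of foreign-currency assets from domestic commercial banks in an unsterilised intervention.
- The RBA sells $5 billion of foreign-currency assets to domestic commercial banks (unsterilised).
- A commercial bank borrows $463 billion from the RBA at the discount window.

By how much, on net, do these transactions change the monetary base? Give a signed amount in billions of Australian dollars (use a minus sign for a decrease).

+$501 billion

Asset purchase (from non-banks) $327 billion: RBA balance sheet expands → +$327B.
Government account inflow $371 billion: reserves shift to a non-base liability → −$371B.
FX purchase $87 billion: RBA balance sheet expands → +$87B.
FX sale $5 billion: RBA balance sheet contracts → −$5B.
Discount-window loan $463 billion: RBA balance sheet expands → +$463B.
Net: 327 − 371 + 87 − 5 + 463 = +$501 billion.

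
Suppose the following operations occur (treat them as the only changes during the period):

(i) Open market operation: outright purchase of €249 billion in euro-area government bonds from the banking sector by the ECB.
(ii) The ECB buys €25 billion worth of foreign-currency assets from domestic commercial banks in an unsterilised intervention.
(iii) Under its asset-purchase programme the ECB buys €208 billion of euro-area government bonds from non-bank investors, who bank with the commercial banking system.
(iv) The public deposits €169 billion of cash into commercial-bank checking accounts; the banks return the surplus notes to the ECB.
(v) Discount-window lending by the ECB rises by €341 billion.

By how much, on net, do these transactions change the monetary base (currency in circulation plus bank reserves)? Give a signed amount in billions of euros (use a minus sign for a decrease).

+€823 billion

OMO purchase (from banks) €249 billion: ECB balance sheet expands → +€249B.
FX purchase €25 billion: ECB balance sheet expands → +€25B.
Asset purchase (from non-banks) €208 billion: ECB balance sheet expands → +€208B.
Currency deposit €169 billion: just a shift between currency and reserves — both are base money → 0.
Discount-window loan €341 billion: ECB balance sheet expands → +€341B.
Net: 249 + 25 + 208 + 0 + 341 = +€823 billion.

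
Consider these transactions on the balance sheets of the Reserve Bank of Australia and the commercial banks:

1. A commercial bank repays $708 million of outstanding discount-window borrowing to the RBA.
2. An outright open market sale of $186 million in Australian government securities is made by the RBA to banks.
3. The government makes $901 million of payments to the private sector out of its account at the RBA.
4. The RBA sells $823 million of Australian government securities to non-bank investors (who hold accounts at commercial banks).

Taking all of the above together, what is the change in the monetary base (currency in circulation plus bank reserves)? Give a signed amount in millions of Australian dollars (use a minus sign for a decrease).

-$816 million

RBA balance sheet:
  Assets:      Securities −$1009M, Loans to banks −$708M
  Liabilities: Bank reserves −$816M, Government deposits −$901M
Monetary base = currency + reserves: 0 + (−$816M) = -$816 million.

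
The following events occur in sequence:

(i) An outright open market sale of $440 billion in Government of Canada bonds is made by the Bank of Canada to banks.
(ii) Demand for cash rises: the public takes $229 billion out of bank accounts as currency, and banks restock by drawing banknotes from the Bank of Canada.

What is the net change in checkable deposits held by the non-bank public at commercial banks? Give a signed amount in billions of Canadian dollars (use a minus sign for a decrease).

OMO sale (to banks) $440 billion: the counterparty is a bank, so public deposits are unchanged → 0.
Currency withdrawal $229 billion: non-bank counterparties' bank balances fall → −$229B.
Net: 0 − 229 = -$229 billion.

-$229 billion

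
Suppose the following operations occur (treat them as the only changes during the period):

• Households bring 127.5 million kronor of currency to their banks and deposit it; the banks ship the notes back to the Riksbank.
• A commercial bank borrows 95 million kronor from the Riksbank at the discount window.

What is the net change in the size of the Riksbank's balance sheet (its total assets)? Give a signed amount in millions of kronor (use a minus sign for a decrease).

Riksbank balance sheet:
  Assets:      Loans to banks +95M
  Liabilities: Bank reserves +222.5M, Currency in circulation −127.5M
Change in total Riksbank assets = +95 million.

+95 million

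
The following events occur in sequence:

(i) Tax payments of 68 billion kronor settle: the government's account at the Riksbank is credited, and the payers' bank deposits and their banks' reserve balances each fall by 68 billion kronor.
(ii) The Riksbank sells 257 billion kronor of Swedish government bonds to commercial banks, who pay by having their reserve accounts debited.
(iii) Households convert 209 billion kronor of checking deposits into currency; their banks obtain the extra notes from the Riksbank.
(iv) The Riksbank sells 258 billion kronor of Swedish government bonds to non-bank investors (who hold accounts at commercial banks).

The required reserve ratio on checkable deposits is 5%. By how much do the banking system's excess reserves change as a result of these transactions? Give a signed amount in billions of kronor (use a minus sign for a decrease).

Government account inflow 68 billion kronor: reserves −68B, deposits −68B.
OMO sale (to banks) 257 billion kronor: reserves −257B, deposits 0.
Currency withdrawal 209 billion kronor: reserves −209B, deposits −209B.
Asset sale (to non-banks) 258 billion kronor: reserves −258B, deposits −258B.
Totals: Δreserves = −792B, Δdeposits = −535B.
Δrequired reserves = 5% × −535B = −26.75B.
Δexcess reserves = Δreserves − Δrequired = −792B − (−26.75B) = -765.25 billion.

-765.25 billion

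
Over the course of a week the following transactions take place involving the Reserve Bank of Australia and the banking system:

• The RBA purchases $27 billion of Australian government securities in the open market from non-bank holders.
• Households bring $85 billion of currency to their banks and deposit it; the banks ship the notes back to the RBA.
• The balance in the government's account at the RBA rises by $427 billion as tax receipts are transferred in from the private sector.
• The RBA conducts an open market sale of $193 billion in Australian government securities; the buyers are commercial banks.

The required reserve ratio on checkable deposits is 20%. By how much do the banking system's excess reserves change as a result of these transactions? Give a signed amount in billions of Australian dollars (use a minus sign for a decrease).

Asset purchase (from non-banks) $27 billion: reserves +$27B, deposits +$27B.
Currency deposit $85 billion: reserves +$85B, deposits +$85B.
Government account inflow $427 billion: reserves −$427B, deposits −$427B.
OMO sale (to banks) $193 billion: reserves −$193B, deposits 0.
Totals: Δreserves = −$508B, Δdeposits = −$315B.
Δrequired reserves = 20% × −$315B = −$63B.
Δexcess reserves = Δreserves − Δrequired = −$508B − (−$63B) = -$445 billion.

-$445 billion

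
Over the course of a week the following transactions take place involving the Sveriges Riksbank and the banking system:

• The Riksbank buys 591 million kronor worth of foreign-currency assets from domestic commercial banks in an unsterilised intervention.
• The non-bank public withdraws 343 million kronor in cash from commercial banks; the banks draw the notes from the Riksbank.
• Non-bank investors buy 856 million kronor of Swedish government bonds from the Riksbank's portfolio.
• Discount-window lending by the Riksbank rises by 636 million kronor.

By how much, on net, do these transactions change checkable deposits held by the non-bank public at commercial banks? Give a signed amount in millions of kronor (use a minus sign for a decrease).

-1199 million

FX purchase 591 million kronor: the counterparty is a bank, so public deposits are unchanged → 0.
Currency withdrawal 343 million kronor: non-bank counterparties' bank balances fall → −343M.
Asset sale (to non-banks) 856 million kronor: non-bank counterparties' bank balances fall → −856M.
Discount-window loan 636 million kronor: the counterparty is a bank, so public deposits are unchanged → 0.
Net: 0 − 343 − 856 + 0 = -1199 million.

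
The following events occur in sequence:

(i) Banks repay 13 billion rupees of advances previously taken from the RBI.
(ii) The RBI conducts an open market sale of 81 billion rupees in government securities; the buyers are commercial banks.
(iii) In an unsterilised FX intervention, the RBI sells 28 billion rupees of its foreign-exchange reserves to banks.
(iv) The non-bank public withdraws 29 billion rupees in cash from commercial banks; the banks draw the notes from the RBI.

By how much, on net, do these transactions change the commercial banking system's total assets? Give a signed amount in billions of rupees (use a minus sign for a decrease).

-42 billion

Discount-window repayment 13 billion rupees: bank balance sheets shrink → −13B.
OMO sale (to banks) 81 billion rupees: just an asset swap on bank balance sheets → 0.
FX sale 28 billion rupees: just an asset swap on bank balance sheets → 0.
Currency withdrawal 29 billion rupees: bank balance sheets shrink → −29B.
Net: −13 + 0 + 0 − 29 = -42 billion.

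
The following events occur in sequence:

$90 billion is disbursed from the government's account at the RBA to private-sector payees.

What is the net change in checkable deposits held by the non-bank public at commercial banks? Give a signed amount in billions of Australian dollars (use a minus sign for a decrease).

RBA balance sheet:
  Assets:      no change
  Liabilities: Bank reserves +$90B, Government deposits −$90B
Commercial banking system:
  Assets:      Reserves at CB +$90B
  Liabilities: Checkable deposits +$90B
So the change in checkable deposits held by the non-bank public at commercial banks is +$90 billion.

+$90 billion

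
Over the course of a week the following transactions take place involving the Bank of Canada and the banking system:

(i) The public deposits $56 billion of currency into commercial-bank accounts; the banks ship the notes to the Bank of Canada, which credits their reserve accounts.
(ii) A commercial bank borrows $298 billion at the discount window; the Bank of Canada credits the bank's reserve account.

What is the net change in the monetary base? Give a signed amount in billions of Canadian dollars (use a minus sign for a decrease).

Currency deposit $56 billion: just a shift between currency and reserves — both are base money → 0.
Discount-window loan $298 billion: Bank of Canada balance sheet expands → +$298B.
Net: 0 + 298 = +$298 billion.

+$298 billion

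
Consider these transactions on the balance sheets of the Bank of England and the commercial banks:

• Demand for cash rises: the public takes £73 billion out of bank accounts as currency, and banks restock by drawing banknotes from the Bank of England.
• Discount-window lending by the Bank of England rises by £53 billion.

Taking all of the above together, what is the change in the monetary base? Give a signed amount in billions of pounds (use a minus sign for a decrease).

+£53 billion

Currency withdrawal £73 billion: just a shift between currency and reserves — both are base money → 0.
Discount-window loan £53 billion: Bank of England balance sheet expands → +£53B.
Net: 0 + 53 = +£53 billion.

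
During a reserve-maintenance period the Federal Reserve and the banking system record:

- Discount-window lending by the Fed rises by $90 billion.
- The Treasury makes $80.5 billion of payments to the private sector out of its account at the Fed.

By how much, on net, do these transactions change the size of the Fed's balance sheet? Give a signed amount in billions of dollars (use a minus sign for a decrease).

+$90 billion

Discount-window loan $90 billion: a Fed asset is acquired → +$90B.
Government spending $80.5 billion: only the composition of liabilities changes → 0.
Net: 90 + 0 = +$90 billion.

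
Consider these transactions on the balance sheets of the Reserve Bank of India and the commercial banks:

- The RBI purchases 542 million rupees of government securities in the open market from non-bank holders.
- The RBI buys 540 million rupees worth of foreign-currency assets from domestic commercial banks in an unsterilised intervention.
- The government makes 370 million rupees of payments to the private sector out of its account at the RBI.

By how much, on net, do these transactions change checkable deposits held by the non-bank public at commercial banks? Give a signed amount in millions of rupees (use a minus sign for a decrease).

+912 million

Asset purchase (from non-banks) 542 million rupees: non-bank counterparties' bank balances rise → +542M.
FX purchase 540 million rupees: the counterparty is a bank, so public deposits are unchanged → 0.
Government spending 370 million rupees: non-bank counterparties' bank balances rise → +370M.
Net: 542 + 0 + 370 = +912 million.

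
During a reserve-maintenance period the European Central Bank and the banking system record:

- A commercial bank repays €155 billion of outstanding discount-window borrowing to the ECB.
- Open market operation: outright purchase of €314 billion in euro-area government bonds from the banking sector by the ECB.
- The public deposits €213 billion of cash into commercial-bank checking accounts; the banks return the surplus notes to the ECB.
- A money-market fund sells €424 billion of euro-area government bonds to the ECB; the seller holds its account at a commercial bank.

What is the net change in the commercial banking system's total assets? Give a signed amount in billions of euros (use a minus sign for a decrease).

+€482 billion

ECB balance sheet:
  Assets:      Securities +€738B, Loans to banks −€155B
  Liabilities: Bank reserves +€796B, Currency in circulation −€213B
Commercial banking system:
  Assets:      Reserves at CB +€796B, Securities −€314B
  Liabilities: Checkable deposits +€637B, Borrowings from CB −€155B
Change in total bank assets = +€482 billion.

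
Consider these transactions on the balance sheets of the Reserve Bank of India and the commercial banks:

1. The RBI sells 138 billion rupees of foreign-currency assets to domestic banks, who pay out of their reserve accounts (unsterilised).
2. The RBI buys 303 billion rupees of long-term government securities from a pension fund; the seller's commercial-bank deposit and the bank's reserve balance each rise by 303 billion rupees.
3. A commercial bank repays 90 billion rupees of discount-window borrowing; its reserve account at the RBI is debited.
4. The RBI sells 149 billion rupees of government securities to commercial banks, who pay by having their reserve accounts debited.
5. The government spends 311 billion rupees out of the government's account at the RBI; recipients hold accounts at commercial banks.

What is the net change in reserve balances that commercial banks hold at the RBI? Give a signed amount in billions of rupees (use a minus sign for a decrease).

+237 billion

FX sale 138 billion rupees: the buying banks pay out of their reserve balances → −138B.
Asset purchase (from non-banks) 303 billion rupees: the RBI pays by crediting reserve accounts → +303B.
Discount-window repayment 90 billion rupees: repayment is debited from reserves → −90B.
OMO sale (to banks) 149 billion rupees: the buying banks pay out of their reserve balances → −149B.
Government spending 311 billion rupees: government payments flow into bank reserve accounts → +311B.
Net: −138 + 303 − 90 − 149 + 311 = +237 billion.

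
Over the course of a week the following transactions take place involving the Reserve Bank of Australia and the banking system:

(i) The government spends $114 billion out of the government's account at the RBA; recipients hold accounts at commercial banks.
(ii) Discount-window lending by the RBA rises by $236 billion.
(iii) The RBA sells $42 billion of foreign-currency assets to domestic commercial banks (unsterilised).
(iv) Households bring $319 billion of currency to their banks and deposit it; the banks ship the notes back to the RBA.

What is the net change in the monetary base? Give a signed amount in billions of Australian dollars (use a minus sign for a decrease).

RBA balance sheet:
  Assets:      Loans to banks +$236B, Foreign assets −$42B
  Liabilities: Bank reserves +$627B, Currency in circulation −$319B, Government deposits −$114B
Monetary base = currency + reserves: −$319B + (+$627B) = +$308 billion.

+$308 billion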